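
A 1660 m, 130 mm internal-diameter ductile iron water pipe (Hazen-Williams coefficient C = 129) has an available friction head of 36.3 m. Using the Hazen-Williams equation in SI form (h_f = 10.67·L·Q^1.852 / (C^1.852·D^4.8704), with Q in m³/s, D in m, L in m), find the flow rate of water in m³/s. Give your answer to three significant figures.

Q ≈ 0.0213 m³/s

Rearranging: Q = [h_f·C^1.852·D^4.8704 / (10.67·L)]^(1/1.852)
Q = [36.3·129^1.852·0.130^4.8704 / (10.67·1660)]^0.540 = 0.02132 m³/s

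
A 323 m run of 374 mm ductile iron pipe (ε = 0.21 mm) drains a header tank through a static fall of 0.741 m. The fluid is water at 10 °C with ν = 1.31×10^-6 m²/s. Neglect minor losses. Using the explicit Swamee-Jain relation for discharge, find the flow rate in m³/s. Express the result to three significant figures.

Swamee-Jain (Type II): Q = -0.965·√(gD⁵h_f/L)·ln[ε/(3.7D) + √(3.17ν²L/(gD³h_f))]
√(gD⁵h_f/L) = √(9.81·0.374⁵·0.741/323) = 0.01283
ε/(3.7D) = 1.52×10^-4; √(3.17ν²L/(gD³h_f)) = 6.80×10^-5
Q = -0.965·0.01283·ln(2.197×10^-4) = 0.1043 m³/s
Check: V = 0.949 m/s, Re = 2.71×10^5, f = 0.01880, h_f = 0.746 m ≈ 0.741 m ✓

Q ≈ 0.104 m³/s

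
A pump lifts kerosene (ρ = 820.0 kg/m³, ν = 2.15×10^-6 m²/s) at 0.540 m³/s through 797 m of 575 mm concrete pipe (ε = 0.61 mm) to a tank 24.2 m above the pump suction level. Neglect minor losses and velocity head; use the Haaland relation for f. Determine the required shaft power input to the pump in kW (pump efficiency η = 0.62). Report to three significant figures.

P_shaft ≈ 213 kW

V = 4Q/(πD²) = 2.080 m/s; Re = 5.56×10^5; ε/D = 0.00106; f = 0.02041
h_f = f(L/D)V²/2g = 6.236 m
Total head H = z + h_f = 24.2 + 6.236 = 30.44 m
P_hyd = ρgQH = 820.0·9.81·0.540·30.44 = 132.2 kW
P_shaft = P_hyd/η = 132.2/0.62 = 213.2 kW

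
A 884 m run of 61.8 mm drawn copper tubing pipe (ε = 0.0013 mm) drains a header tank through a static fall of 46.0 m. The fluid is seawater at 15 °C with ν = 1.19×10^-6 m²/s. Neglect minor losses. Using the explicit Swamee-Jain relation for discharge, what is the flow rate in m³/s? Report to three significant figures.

Swamee-Jain (Type II): Q = -0.965·√(gD⁵h_f/L)·ln[ε/(3.7D) + √(3.17ν²L/(gD³h_f))]
√(gD⁵h_f/L) = √(9.81·0.0618⁵·46.0/884) = 6.784×10^-4
ε/(3.7D) = 5.69×10^-6; √(3.17ν²L/(gD³h_f)) = 1.93×10^-4
Q = -0.965·6.784×10^-4·ln(1.987×10^-4) = 0.005580 m³/s
Check: V = 1.86 m/s, Re = 9.66×10^4, f = 0.01812, h_f = 45.7 m ≈ 46.0 m ✓

Q ≈ 0.00558 m³/s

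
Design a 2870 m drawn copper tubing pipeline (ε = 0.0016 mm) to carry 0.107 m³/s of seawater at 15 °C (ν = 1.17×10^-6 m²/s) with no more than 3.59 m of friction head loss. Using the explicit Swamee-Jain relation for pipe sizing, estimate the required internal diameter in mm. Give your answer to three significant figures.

Swamee-Jain (Type III): D = 0.66·[ε^1.25·(LQ²/(gh_f))^4.75 + ν·Q^9.4·(L/(gh_f))^5.2]^0.04
LQ²/(gh_f) = 0.9330; L/(gh_f) = 81.49
Term 1 = ε^1.25·(…)^4.75 = 4.09×10^-8; Term 2 = ν·Q^9.4·(…)^5.2 = 7.62×10^-6
D = 0.66·(4.09×10^-8 + 7.62×10^-6)^0.04 = 0.4120 m = 412 mm
Check: V = 0.802 m/s, Re = 2.83×10^5, f = 0.01458, h_f = 3.33 m ≈ 3.59 m ✓

D ≈ 412 mm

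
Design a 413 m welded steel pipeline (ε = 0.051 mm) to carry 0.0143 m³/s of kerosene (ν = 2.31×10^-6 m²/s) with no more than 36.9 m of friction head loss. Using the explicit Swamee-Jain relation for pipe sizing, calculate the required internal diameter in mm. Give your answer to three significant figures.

D ≈ 84.3 mm

Swamee-Jain (Type III): D = 0.66·[ε^1.25·(LQ²/(gh_f))^4.75 + ν·Q^9.4·(L/(gh_f))^5.2]^0.04
LQ²/(gh_f) = 2.333×10^-4; L/(gh_f) = 1.141
Term 1 = ε^1.25·(…)^4.75 = 2.41×10^-23; Term 2 = ν·Q^9.4·(…)^5.2 = 2.10×10^-23
D = 0.66·(2.41×10^-23 + 2.10×10^-23)^0.04 = 0.08428 m = 84.3 mm
Check: V = 2.56 m/s, Re = 9.35×10^4, f = 0.02103, h_f = 34.5 m ≈ 36.9 m ✓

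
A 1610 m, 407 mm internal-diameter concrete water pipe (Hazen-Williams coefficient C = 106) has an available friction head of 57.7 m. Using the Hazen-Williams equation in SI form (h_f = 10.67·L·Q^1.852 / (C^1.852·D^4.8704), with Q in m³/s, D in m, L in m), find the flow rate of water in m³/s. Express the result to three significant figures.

Q ≈ 0.460 m³/s

Rearranging: Q = [h_f·C^1.852·D^4.8704 / (10.67·L)]^(1/1.852)
Q = [57.7·106^1.852·0.407^4.8704 / (10.67·1610)]^0.540 = 0.4601 m³/s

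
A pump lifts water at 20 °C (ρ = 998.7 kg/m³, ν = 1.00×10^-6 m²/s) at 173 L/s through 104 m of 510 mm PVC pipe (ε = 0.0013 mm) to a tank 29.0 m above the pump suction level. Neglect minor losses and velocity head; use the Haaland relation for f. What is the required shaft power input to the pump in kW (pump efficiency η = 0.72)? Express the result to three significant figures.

P_shaft ≈ 68.5 kW

V = 4Q/(πD²) = 0.8469 m/s; Re = 4.32×10^5; ε/D = 2.55×10^-6; f = 0.01344
h_f = f(L/D)V²/2g = 0.1002 m
Total head H = z + h_f = 29.0 + 0.1002 = 29.10 m
P_hyd = ρgQH = 998.7·9.81·0.173·29.10 = 49.32 kW
P_shaft = P_hyd/η = 49.32/0.72 = 68.50 kW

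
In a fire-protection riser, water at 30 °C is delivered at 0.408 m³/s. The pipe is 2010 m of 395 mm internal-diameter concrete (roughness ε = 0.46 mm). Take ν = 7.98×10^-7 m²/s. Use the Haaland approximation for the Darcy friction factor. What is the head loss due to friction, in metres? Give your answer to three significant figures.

h_f ≈ 59.1 m

V = 4Q/(πD²) = 4·0.408/(π·0.395²) = 3.329 m/s
Re = VD/ν = 3.329·0.395/7.98×10^-7 = 1.65×10^6 → turbulent
ε/D = 0.46/395 = 0.00116
Haaland: f = 0.02057
h_f = f(L/D)V²/(2g) = 0.02057·(2010/0.395)·3.329²/(2·9.81) = 59.14 m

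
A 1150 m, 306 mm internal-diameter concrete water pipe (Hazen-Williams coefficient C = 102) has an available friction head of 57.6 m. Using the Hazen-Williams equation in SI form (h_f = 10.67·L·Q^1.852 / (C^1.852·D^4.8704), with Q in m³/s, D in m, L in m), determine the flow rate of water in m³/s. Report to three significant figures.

Rearranging: Q = [h_f·C^1.852·D^4.8704 / (10.67·L)]^(1/1.852)
Q = [57.6·102^1.852·0.306^4.8704 / (10.67·1150)]^0.540 = 0.2505 m³/s

Q ≈ 0.251 m³/s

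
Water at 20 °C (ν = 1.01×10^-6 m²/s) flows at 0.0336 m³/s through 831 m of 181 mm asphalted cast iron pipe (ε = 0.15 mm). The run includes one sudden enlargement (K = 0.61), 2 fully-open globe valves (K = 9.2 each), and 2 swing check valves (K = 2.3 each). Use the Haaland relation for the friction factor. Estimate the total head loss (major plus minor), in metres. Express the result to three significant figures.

H_L ≈ 10.0 m

V = 4Q/(πD²) = 1.306 m/s; V²/2g = 0.08691 m
Re = 2.34×10^5, ε/D = 8.29×10^-4 → f = 0.02002 (Haaland)
Major: h_f = f(L/D)·V²/2g = 0.02002·4591·0.08691 = 7.987 m
Minor: ΣK = 23.6; h_m = ΣK·V²/2g = 2.052 m
Total H_L = 7.987 + 2.052 = 10.04 m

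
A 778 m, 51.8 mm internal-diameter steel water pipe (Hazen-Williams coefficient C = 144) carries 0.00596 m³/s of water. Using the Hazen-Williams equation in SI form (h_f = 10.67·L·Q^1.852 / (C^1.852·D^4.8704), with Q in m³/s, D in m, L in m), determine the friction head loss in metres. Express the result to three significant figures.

h_f ≈ 116 m

h_f = 10.67·778·0.00596^1.852 / (144^1.852·0.0518^4.8704) = 115.7 m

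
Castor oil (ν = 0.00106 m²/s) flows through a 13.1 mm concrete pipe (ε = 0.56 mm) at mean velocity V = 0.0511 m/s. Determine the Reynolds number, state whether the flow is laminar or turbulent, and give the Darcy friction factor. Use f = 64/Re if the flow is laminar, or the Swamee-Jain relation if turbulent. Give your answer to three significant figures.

Re ≈ 0.632; laminar; f = 64/Re ≈ 101

Re = VD/ν = 0.05110·0.0131/0.00106 = 0.632
Re < 2300 → laminar → f = 64/Re = 101.3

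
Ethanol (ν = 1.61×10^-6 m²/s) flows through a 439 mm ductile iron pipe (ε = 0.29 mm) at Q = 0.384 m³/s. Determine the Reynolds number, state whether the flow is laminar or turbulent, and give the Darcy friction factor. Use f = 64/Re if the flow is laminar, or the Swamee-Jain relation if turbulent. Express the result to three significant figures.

Re ≈ 6.92×10^5; turbulent; f ≈ 0.0185

V = 4Q/(πD²) = 2.537 m/s
Re = VD/ν = 2.537·0.439/1.61×10^-6 = 6.92×10^5
Re > 4000 → turbulent; ε/D = 6.61×10^-4
Swamee-Jain: f = 0.01849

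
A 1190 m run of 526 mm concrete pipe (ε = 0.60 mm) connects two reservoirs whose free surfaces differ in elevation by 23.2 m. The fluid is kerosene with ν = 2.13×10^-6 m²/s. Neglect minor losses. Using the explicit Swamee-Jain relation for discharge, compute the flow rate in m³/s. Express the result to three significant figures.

Swamee-Jain (Type II): Q = -0.965·√(gD⁵h_f/L)·ln[ε/(3.7D) + √(3.17ν²L/(gD³h_f))]
√(gD⁵h_f/L) = √(9.81·0.526⁵·23.2/1190) = 0.08775
ε/(3.7D) = 3.08×10^-4; √(3.17ν²L/(gD³h_f)) = 2.27×10^-5
Q = -0.965·0.08775·ln(3.310×10^-4) = 0.6786 m³/s
Check: V = 3.12 m/s, Re = 7.71×10^5, f = 0.02074, h_f = 23.3 m ≈ 23.2 m ✓

Q ≈ 0.679 m³/s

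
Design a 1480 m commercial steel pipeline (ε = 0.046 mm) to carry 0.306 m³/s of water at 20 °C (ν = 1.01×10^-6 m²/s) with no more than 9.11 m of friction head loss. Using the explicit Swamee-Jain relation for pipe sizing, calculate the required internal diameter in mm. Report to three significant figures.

D ≈ 448 mm

Swamee-Jain (Type III): D = 0.66·[ε^1.25·(LQ²/(gh_f))^4.75 + ν·Q^9.4·(L/(gh_f))^5.2]^0.04
LQ²/(gh_f) = 1.551; L/(gh_f) = 16.56
Term 1 = ε^1.25·(…)^4.75 = 3.04×10^-5; Term 2 = ν·Q^9.4·(…)^5.2 = 3.23×10^-5
D = 0.66·(3.04×10^-5 + 3.23×10^-5)^0.04 = 0.4482 m = 448 mm
Check: V = 1.94 m/s, Re = 8.61×10^5, f = 0.01372, h_f = 8.69 m ≈ 9.11 m ✓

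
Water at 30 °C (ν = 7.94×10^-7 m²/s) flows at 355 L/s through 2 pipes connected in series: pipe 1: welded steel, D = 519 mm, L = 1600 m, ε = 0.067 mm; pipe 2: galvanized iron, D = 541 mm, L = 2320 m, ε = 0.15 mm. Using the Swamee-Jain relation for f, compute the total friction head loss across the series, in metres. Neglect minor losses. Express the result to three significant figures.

H ≈ 14.2 m

Pipe 1: V = 1.678 m/s, Re = 1.10×10^6, ε/D = 1.29×10^-4, f = 0.01382, h_1 = f(L/D)V²/2g = 6.117 m
Pipe 2: V = 1.544 m/s, Re = 1.05×10^6, ε/D = 2.77×10^-4, f = 0.01551, h_2 = f(L/D)V²/2g = 8.087 m
Series → Q common, losses add: H = Σh = 14.20 m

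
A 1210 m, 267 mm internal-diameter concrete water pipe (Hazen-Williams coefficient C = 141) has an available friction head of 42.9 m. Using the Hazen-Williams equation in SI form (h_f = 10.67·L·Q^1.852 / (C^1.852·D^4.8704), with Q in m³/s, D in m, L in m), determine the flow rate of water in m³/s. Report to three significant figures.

Rearranging: Q = [h_f·C^1.852·D^4.8704 / (10.67·L)]^(1/1.852)
Q = [42.9·141^1.852·0.267^4.8704 / (10.67·1210)]^0.540 = 0.2008 m³/s

Q ≈ 0.201 m³/s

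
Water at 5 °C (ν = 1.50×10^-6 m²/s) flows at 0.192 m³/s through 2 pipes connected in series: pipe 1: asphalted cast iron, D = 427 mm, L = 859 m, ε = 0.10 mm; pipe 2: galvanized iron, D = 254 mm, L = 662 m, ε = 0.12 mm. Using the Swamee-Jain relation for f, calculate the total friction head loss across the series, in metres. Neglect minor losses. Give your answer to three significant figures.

H ≈ 36.2 m

Pipe 1: V = 1.341 m/s, Re = 3.82×10^5, ε/D = 2.34×10^-4, f = 0.01619, h_1 = f(L/D)V²/2g = 2.985 m
Pipe 2: V = 3.789 m/s, Re = 6.42×10^5, ε/D = 4.72×10^-4, f = 0.01739, h_2 = f(L/D)V²/2g = 33.18 m
Series → Q common, losses add: H = Σh = 36.16 m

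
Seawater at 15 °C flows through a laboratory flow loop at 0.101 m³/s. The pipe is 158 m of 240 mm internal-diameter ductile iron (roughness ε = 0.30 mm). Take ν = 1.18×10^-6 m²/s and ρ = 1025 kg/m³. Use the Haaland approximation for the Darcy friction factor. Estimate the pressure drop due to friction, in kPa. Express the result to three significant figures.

V = 4Q/(πD²) = 4·0.101/(π·0.240²) = 2.233 m/s
Re = VD/ν = 2.233·0.240/1.18×10^-6 = 4.54×10^5 → turbulent
ε/D = 0.30/240 = 0.00125
Haaland: f = 0.02128
h_f = f(L/D)V²/(2g) = 0.02128·(158/0.240)·2.233²/(2·9.81) = 3.559 m
Δp = ρg·h_f = 1025·9.81·3.559 = 35.79 kPa

Δp ≈ 35.8 kPa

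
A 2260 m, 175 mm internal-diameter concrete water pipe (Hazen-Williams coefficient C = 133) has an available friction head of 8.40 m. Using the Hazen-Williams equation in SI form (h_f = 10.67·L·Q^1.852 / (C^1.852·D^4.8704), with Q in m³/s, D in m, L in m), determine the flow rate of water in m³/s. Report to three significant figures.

Q ≈ 0.0185 m³/s

Rearranging: Q = [h_f·C^1.852·D^4.8704 / (10.67·L)]^(1/1.852)
Q = [8.40·133^1.852·0.175^4.8704 / (10.67·2260)]^0.540 = 0.01845 m³/s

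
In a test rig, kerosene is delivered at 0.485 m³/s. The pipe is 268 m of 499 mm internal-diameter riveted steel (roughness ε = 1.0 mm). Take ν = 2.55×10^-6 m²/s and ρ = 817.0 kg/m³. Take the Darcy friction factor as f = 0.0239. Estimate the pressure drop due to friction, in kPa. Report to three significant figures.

V = 4Q/(πD²) = 4·0.485/(π·0.499²) = 2.480 m/s
h_f = f(L/D)V²/(2g) = 0.02390·(268/0.499)·2.480²/(2·9.81) = 4.024 m
Δp = ρg·h_f = 817.0·9.81·4.024 = 32.25 kPa

Δp ≈ 32.2 kPa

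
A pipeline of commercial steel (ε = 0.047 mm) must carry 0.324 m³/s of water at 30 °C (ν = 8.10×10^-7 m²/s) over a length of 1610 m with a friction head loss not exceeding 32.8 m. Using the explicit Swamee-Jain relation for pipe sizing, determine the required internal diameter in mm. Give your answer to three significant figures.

D ≈ 360 mm

Swamee-Jain (Type III): D = 0.66·[ε^1.25·(LQ²/(gh_f))^4.75 + ν·Q^9.4·(L/(gh_f))^5.2]^0.04
LQ²/(gh_f) = 0.5253; L/(gh_f) = 5.004
Term 1 = ε^1.25·(…)^4.75 = 1.83×10^-7; Term 2 = ν·Q^9.4·(…)^5.2 = 8.79×10^-8
D = 0.66·(1.83×10^-7 + 8.79×10^-8)^0.04 = 0.3604 m = 360 mm
Check: V = 3.18 m/s, Re = 1.41×10^6, f = 0.01362, h_f = 31.3 m ≈ 32.8 m ✓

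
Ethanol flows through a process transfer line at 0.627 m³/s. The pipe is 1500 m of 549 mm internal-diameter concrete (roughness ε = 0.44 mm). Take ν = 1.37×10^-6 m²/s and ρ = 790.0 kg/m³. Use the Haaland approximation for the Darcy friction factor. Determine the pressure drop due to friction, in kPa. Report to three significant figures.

V = 4Q/(πD²) = 4·0.627/(π·0.549²) = 2.649 m/s
Re = VD/ν = 2.649·0.549/1.37×10^-6 = 1.06×10^6 → turbulent
ε/D = 0.44/549 = 8.01×10^-4
Haaland: f = 0.01895
h_f = f(L/D)V²/(2g) = 0.01895·(1500/0.549)·2.649²/(2·9.81) = 18.51 m
Δp = ρg·h_f = 790.0·9.81·18.51 = 143.5 kPa

Δp ≈ 143 kPa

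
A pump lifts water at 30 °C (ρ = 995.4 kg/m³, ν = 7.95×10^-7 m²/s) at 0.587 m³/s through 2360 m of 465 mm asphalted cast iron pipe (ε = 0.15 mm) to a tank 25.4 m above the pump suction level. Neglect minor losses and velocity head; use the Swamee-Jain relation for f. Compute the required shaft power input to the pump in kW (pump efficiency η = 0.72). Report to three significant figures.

P_shaft ≈ 586 kW

V = 4Q/(πD²) = 3.457 m/s; Re = 2.02×10^6; ε/D = 3.23×10^-4; f = 0.01560
h_f = f(L/D)V²/2g = 48.22 m
Total head H = z + h_f = 25.4 + 48.22 = 73.62 m
P_hyd = ρgQH = 995.4·9.81·0.587·73.62 = 422.0 kW
P_shaft = P_hyd/η = 422.0/0.72 = 586.1 kW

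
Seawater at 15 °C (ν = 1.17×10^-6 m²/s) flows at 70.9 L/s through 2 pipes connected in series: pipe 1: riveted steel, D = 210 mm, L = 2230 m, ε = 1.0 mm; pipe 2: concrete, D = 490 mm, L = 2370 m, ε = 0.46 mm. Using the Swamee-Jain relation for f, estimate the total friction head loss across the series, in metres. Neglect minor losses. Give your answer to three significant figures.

H ≈ 69.5 m

Pipe 1: V = 2.047 m/s, Re = 3.67×10^5, ε/D = 0.00476, f = 0.03031, h_1 = f(L/D)V²/2g = 68.75 m
Pipe 2: V = 0.3760 m/s, Re = 1.57×10^5, ε/D = 9.39×10^-4, f = 0.02129, h_2 = f(L/D)V²/2g = 0.7419 m
Series → Q common, losses add: H = Σh = 69.49 m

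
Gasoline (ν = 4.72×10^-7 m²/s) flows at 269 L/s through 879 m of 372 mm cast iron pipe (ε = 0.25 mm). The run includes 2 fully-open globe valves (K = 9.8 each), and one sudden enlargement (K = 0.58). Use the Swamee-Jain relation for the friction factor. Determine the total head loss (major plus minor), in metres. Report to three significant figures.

V = 4Q/(πD²) = 2.475 m/s; V²/2g = 0.3122 m
Re = 1.95×10^6, ε/D = 6.72×10^-4 → f = 0.01815 (Swamee-Jain)
Major: h_f = f(L/D)·V²/2g = 0.01815·2363·0.3122 = 13.39 m
Minor: ΣK = 20.2; h_m = ΣK·V²/2g = 6.301 m
Total H_L = 13.39 + 6.301 = 19.69 m

H_L ≈ 19.7 m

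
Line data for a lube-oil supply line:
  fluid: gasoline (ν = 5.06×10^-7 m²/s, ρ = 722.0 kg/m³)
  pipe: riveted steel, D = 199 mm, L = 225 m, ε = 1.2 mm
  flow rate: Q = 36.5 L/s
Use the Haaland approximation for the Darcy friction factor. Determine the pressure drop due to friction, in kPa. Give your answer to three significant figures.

Δp ≈ 18.2 kPa

V = 4Q/(πD²) = 4·0.0365/(π·0.199²) = 1.174 m/s
Re = VD/ν = 1.174·0.199/5.06×10^-7 = 4.62×10^5 → turbulent
ε/D = 1.2/199 = 0.00603
Haaland: f = 0.03240
h_f = f(L/D)V²/(2g) = 0.03240·(225/0.199)·1.174²/(2·9.81) = 2.571 m
Δp = ρg·h_f = 722.0·9.81·2.571 = 18.21 kPa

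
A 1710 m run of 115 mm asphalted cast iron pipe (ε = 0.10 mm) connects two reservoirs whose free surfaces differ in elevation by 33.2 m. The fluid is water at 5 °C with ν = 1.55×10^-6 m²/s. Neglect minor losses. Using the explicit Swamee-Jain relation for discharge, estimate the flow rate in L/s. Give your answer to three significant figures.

Swamee-Jain (Type II): Q = -0.965·√(gD⁵h_f/L)·ln[ε/(3.7D) + √(3.17ν²L/(gD³h_f))]
√(gD⁵h_f/L) = √(9.81·0.115⁵·33.2/1710) = 0.001957
ε/(3.7D) = 2.35×10^-4; √(3.17ν²L/(gD³h_f)) = 1.62×10^-4
Q = -0.965·0.001957·ln(3.972×10^-4) = 0.01479 m³/s
Check: V = 1.42 m/s, Re = 1.06×10^5, f = 0.02176, h_f = 33.4 m ≈ 33.2 m ✓

Q ≈ 14.8 L/s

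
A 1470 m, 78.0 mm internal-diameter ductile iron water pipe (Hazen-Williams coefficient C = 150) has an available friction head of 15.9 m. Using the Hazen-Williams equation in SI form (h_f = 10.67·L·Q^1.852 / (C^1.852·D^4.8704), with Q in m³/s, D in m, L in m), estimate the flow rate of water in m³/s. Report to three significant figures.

Q ≈ 0.00442 m³/s

Rearranging: Q = [h_f·C^1.852·D^4.8704 / (10.67·L)]^(1/1.852)
Q = [15.9·150^1.852·0.0780^4.8704 / (10.67·1470)]^0.540 = 0.004424 m³/s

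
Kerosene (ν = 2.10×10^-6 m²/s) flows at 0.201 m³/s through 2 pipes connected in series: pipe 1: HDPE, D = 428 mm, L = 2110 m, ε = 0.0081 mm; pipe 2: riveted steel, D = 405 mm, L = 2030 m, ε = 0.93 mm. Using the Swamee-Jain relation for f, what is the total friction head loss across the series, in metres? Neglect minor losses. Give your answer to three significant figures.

Pipe 1: V = 1.397 m/s, Re = 2.85×10^5, ε/D = 1.89×10^-5, f = 0.01473, h_1 = f(L/D)V²/2g = 7.224 m
Pipe 2: V = 1.560 m/s, Re = 3.01×10^5, ε/D = 0.00230, f = 0.02500, h_2 = f(L/D)V²/2g = 15.55 m
Series → Q common, losses add: H = Σh = 22.77 m

H ≈ 22.8 m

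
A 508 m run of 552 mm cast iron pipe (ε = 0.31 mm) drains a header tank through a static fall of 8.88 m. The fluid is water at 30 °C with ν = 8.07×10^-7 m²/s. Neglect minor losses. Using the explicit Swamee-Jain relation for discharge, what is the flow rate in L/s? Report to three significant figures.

Swamee-Jain (Type II): Q = -0.965·√(gD⁵h_f/L)·ln[ε/(3.7D) + √(3.17ν²L/(gD³h_f))]
√(gD⁵h_f/L) = √(9.81·0.552⁵·8.88/508) = 0.09375
ε/(3.7D) = 1.52×10^-4; √(3.17ν²L/(gD³h_f)) = 8.46×10^-6
Q = -0.965·0.09375·ln(1.602×10^-4) = 0.7906 m³/s
Check: V = 3.30 m/s, Re = 2.26×10^6, f = 0.01742, h_f = 8.92 m ≈ 8.88 m ✓

Q ≈ 791 L/s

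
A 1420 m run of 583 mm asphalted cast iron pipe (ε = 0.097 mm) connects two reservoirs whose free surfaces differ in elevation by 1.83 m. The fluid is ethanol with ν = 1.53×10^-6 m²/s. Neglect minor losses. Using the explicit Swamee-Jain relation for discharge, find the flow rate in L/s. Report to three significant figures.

Q ≈ 260 L/s

Swamee-Jain (Type II): Q = -0.965·√(gD⁵h_f/L)·ln[ε/(3.7D) + √(3.17ν²L/(gD³h_f))]
√(gD⁵h_f/L) = √(9.81·0.583⁵·1.83/1420) = 0.02918
ε/(3.7D) = 4.50×10^-5; √(3.17ν²L/(gD³h_f)) = 5.44×10^-5
Q = -0.965·0.02918·ln(9.939×10^-5) = 0.2595 m³/s
Check: V = 0.972 m/s, Re = 3.70×10^5, f = 0.01565, h_f = 1.84 m ≈ 1.83 m ✓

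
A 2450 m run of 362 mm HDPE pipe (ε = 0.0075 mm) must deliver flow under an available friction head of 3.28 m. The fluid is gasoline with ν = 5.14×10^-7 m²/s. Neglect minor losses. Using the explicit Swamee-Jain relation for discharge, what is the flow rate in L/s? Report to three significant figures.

Q ≈ 87.8 L/s

Swamee-Jain (Type II): Q = -0.965·√(gD⁵h_f/L)·ln[ε/(3.7D) + √(3.17ν²L/(gD³h_f))]
√(gD⁵h_f/L) = √(9.81·0.362⁵·3.28/2450) = 0.009036
ε/(3.7D) = 5.60×10^-6; √(3.17ν²L/(gD³h_f)) = 3.67×10^-5
Q = -0.965·0.009036·ln(4.226×10^-5) = 0.08782 m³/s
Check: V = 0.853 m/s, Re = 6.01×10^5, f = 0.01303, h_f = 3.27 m ≈ 3.28 m ✓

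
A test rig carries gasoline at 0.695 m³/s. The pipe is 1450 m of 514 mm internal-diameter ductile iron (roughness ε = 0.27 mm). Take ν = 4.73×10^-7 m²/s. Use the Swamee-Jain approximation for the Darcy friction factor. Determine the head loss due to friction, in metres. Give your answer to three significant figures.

h_f ≈ 27.5 m

V = 4Q/(πD²) = 4·0.695/(π·0.514²) = 3.349 m/s
Re = VD/ν = 3.349·0.514/4.73×10^-7 = 3.64×10^6 → turbulent
ε/D = 0.27/514 = 5.25×10^-4
Swamee-Jain: f = 0.01707
h_f = f(L/D)V²/(2g) = 0.01707·(1450/0.514)·3.349²/(2·9.81) = 27.54 m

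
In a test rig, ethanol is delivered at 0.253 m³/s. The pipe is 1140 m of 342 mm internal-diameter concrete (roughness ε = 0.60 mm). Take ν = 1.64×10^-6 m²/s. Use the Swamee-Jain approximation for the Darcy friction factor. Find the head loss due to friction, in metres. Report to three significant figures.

V = 4Q/(πD²) = 4·0.253/(π·0.342²) = 2.754 m/s
Re = VD/ν = 2.754·0.342/1.64×10^-6 = 5.74×10^5 → turbulent
ε/D = 0.60/342 = 0.00175
Swamee-Jain: f = 0.02308
h_f = f(L/D)V²/(2g) = 0.02308·(1140/0.342)·2.754²/(2·9.81) = 29.75 m

h_f ≈ 29.7 m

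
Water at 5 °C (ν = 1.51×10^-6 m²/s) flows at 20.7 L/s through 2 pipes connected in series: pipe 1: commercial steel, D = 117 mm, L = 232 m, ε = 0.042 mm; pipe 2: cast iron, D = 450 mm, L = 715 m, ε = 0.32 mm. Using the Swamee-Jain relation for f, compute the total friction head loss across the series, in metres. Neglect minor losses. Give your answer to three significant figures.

Pipe 1: V = 1.925 m/s, Re = 1.49×10^5, ε/D = 3.59×10^-4, f = 0.01876, h_1 = f(L/D)V²/2g = 7.029 m
Pipe 2: V = 0.1302 m/s, Re = 3.88×10^4, ε/D = 7.11×10^-4, f = 0.02428, h_2 = f(L/D)V²/2g = 0.03330 m
Series → Q common, losses add: H = Σh = 7.062 m

H ≈ 7.06 m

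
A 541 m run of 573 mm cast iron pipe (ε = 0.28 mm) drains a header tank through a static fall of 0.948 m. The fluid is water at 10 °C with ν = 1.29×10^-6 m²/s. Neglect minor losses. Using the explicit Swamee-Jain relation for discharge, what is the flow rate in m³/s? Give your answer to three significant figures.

Q ≈ 0.272 m³/s

Swamee-Jain (Type II): Q = -0.965·√(gD⁵h_f/L)·ln[ε/(3.7D) + √(3.17ν²L/(gD³h_f))]
√(gD⁵h_f/L) = √(9.81·0.573⁵·0.948/541) = 0.03259
ε/(3.7D) = 1.32×10^-4; √(3.17ν²L/(gD³h_f)) = 4.04×10^-5
Q = -0.965·0.03259·ln(1.725×10^-4) = 0.2725 m³/s
Check: V = 1.06 m/s, Re = 4.69×10^5, f = 0.01776, h_f = 0.954 m ≈ 0.948 m ✓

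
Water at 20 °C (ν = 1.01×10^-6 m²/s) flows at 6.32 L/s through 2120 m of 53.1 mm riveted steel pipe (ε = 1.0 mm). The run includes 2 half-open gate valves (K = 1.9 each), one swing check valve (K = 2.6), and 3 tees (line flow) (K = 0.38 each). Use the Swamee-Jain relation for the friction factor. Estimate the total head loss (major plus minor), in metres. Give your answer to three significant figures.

H_L ≈ 798 m

V = 4Q/(πD²) = 2.854 m/s; V²/2g = 0.4151 m
Re = 1.50×10^5, ε/D = 0.0188 → f = 0.04798 (Swamee-Jain)
Major: h_f = f(L/D)·V²/2g = 0.04798·39925·0.4151 = 795.2 m
Minor: ΣK = 7.54; h_m = ΣK·V²/2g = 3.130 m
Total H_L = 795.2 + 3.130 = 798.3 m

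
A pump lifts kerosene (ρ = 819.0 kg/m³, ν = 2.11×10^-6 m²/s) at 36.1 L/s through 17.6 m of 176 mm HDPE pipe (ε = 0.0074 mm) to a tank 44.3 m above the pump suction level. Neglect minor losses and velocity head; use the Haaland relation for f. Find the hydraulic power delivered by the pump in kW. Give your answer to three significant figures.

P_hyd ≈ 12.9 kW

V = 4Q/(πD²) = 1.484 m/s; Re = 1.24×10^5; ε/D = 4.20×10^-5; f = 0.01726
h_f = f(L/D)V²/2g = 0.1937 m
Total head H = z + h_f = 44.3 + 0.1937 = 44.49 m
P_hyd = ρgQH = 819.0·9.81·0.0361·44.49 = 12.91 kW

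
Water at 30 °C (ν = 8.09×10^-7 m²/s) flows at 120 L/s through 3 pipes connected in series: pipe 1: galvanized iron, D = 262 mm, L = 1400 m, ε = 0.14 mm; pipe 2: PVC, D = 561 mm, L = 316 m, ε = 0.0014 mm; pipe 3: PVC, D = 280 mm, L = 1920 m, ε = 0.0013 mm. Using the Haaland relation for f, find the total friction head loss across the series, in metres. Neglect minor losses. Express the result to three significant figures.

H ≈ 40.3 m

Pipe 1: V = 2.226 m/s, Re = 7.21×10^5, ε/D = 5.34×10^-4, f = 0.01756, h_1 = f(L/D)V²/2g = 23.69 m
Pipe 2: V = 0.4855 m/s, Re = 3.37×10^5, ε/D = 2.50×10^-6, f = 0.01406, h_2 = f(L/D)V²/2g = 0.09513 m
Pipe 3: V = 1.949 m/s, Re = 6.75×10^5, ε/D = 4.64×10^-6, f = 0.01245, h_3 = f(L/D)V²/2g = 16.53 m
Series → Q common, losses add: H = Σh = 40.32 m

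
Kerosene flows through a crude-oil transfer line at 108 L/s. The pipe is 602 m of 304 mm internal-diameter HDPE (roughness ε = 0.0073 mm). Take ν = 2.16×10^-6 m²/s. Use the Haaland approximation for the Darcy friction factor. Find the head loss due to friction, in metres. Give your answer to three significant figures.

V = 4Q/(πD²) = 4·0.108/(π·0.304²) = 1.488 m/s
Re = VD/ν = 1.488·0.304/2.16×10^-6 = 2.09×10^5 → turbulent
ε/D = 0.0073/304 = 2.40×10^-5
Haaland: f = 0.01552
h_f = f(L/D)V²/(2g) = 0.01552·(602/0.304)·1.488²/(2·9.81) = 3.468 m

h_f ≈ 3.47 m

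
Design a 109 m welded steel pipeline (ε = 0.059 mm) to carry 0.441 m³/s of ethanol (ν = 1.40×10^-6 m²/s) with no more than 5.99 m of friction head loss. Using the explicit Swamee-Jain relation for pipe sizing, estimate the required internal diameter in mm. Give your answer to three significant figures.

D ≈ 339 mm

Swamee-Jain (Type III): D = 0.66·[ε^1.25·(LQ²/(gh_f))^4.75 + ν·Q^9.4·(L/(gh_f))^5.2]^0.04
LQ²/(gh_f) = 0.3608; L/(gh_f) = 1.855
Term 1 = ε^1.25·(…)^4.75 = 4.08×10^-8; Term 2 = ν·Q^9.4·(…)^5.2 = 1.58×10^-8
D = 0.66·(4.08×10^-8 + 1.58×10^-8)^0.04 = 0.3386 m = 339 mm
Check: V = 4.90 m/s, Re = 1.18×10^6, f = 0.01434, h_f = 5.64 m ≈ 5.99 m ✓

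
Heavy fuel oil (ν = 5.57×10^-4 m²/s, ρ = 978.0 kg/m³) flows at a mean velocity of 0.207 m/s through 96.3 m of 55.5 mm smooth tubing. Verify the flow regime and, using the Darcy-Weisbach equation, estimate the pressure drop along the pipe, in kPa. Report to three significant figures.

Re = VD/ν = 0.207·0.05550/5.57×10^-4 = 20.6 → laminar (Re < 2300)
f = 64/Re = 3.103
h_f = f(L/D)V²/(2g) = 3.103·(96.3/0.05550)·0.207²/(2·9.81) = 11.76 m
Δp = ρg·h_f = 978.0·9.81·11.76 = 112.8 kPa

Δp ≈ 113 kPa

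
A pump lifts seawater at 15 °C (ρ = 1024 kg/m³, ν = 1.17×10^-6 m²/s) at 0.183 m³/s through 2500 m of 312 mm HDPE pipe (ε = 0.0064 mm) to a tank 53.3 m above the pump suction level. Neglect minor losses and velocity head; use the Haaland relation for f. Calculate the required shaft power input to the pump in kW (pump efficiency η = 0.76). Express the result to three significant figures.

P_shaft ≈ 201 kW

V = 4Q/(πD²) = 2.394 m/s; Re = 6.38×10^5; ε/D = 2.05×10^-5; f = 0.01280
h_f = f(L/D)V²/2g = 29.94 m
Total head H = z + h_f = 53.3 + 29.94 = 83.24 m
P_hyd = ρgQH = 1024·9.81·0.183·83.24 = 153.0 kW
P_shaft = P_hyd/η = 153.0/0.76 = 201.4 kW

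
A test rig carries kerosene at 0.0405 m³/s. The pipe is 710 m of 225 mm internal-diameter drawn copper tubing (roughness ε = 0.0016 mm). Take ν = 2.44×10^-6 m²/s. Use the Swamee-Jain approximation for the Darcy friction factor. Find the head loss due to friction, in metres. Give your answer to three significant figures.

h_f ≈ 3.03 m

V = 4Q/(πD²) = 4·0.0405/(π·0.225²) = 1.019 m/s
Re = VD/ν = 1.019·0.225/2.44×10^-6 = 9.39×10^4 → turbulent
ε/D = 0.0016/225 = 7.11×10^-6
Swamee-Jain: f = 0.01814
h_f = f(L/D)V²/(2g) = 0.01814·(710/0.225)·1.019²/(2·9.81) = 3.027 m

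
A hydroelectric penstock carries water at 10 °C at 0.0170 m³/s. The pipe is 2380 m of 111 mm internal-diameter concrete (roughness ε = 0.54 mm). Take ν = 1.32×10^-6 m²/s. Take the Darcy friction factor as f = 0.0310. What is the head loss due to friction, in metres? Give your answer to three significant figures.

V = 4Q/(πD²) = 4·0.0170/(π·0.111²) = 1.757 m/s
h_f = f(L/D)V²/(2g) = 0.03100·(2380/0.111)·1.757²/(2·9.81) = 104.6 m

h_f ≈ 105 m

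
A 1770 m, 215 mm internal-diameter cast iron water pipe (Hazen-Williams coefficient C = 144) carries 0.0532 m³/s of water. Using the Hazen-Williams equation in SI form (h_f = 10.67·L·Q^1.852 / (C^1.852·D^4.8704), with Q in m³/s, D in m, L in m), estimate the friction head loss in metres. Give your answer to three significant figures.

h_f = 10.67·1770·0.0532^1.852 / (144^1.852·0.215^4.8704) = 14.81 m

h_f ≈ 14.8 m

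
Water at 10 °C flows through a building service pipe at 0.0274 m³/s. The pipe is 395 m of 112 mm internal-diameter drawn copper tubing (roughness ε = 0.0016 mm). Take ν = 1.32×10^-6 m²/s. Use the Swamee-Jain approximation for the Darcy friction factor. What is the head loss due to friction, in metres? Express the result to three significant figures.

V = 4Q/(πD²) = 4·0.0274/(π·0.112²) = 2.781 m/s
Re = VD/ν = 2.781·0.112/1.32×10^-6 = 2.36×10^5 → turbulent
ε/D = 0.0016/112 = 1.43×10^-5
Swamee-Jain: f = 0.01519
h_f = f(L/D)V²/(2g) = 0.01519·(395/0.112)·2.781²/(2·9.81) = 21.12 m

h_f ≈ 21.1 m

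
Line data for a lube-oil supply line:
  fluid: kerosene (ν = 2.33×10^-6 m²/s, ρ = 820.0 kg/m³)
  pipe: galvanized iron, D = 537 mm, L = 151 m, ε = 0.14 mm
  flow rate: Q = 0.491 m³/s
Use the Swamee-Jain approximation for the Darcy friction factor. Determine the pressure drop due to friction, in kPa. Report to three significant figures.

V = 4Q/(πD²) = 4·0.491/(π·0.537²) = 2.168 m/s
Re = VD/ν = 2.168·0.537/2.33×10^-6 = 5.00×10^5 → turbulent
ε/D = 0.14/537 = 2.61×10^-4
Swamee-Jain: f = 0.01605
h_f = f(L/D)V²/(2g) = 0.01605·(151/0.537)·2.168²/(2·9.81) = 1.081 m
Δp = ρg·h_f = 820.0·9.81·1.081 = 8.698 kPa

Δp ≈ 8.70 kPa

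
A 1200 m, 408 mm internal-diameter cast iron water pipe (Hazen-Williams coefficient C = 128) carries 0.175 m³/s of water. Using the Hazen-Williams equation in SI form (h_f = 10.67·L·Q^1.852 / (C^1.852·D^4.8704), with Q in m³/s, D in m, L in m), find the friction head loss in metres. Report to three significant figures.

h_f ≈ 5.00 m

h_f = 10.67·1200·0.175^1.852 / (128^1.852·0.408^4.8704) = 5.002 m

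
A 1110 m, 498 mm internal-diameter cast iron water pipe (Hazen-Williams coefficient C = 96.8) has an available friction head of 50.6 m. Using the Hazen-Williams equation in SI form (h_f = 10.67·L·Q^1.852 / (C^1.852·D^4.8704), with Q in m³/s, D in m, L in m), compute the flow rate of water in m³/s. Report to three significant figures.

Q ≈ 0.813 m³/s

Rearranging: Q = [h_f·C^1.852·D^4.8704 / (10.67·L)]^(1/1.852)
Q = [50.6·96.8^1.852·0.498^4.8704 / (10.67·1110)]^0.540 = 0.8134 m³/s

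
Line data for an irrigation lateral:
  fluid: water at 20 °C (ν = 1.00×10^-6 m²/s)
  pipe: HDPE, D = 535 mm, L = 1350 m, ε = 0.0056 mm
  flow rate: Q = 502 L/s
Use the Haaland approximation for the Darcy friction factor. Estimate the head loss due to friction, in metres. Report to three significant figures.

V = 4Q/(πD²) = 4·0.502/(π·0.535²) = 2.233 m/s
Re = VD/ν = 2.233·0.535/1.00×10^-6 = 1.19×10^6 → turbulent
ε/D = 0.0056/535 = 1.05×10^-5
Haaland: f = 0.01146
h_f = f(L/D)V²/(2g) = 0.01146·(1350/0.535)·2.233²/(2·9.81) = 7.351 m

h_f ≈ 7.35 m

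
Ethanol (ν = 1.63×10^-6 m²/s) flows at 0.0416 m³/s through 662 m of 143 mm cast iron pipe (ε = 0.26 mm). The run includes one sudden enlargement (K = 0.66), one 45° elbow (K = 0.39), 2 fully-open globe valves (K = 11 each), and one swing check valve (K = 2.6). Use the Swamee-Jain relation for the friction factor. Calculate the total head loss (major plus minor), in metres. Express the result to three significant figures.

H_L ≈ 46.5 m

V = 4Q/(πD²) = 2.590 m/s; V²/2g = 0.3420 m
Re = 2.27×10^5, ε/D = 0.00182 → f = 0.02384 (Swamee-Jain)
Major: h_f = f(L/D)·V²/2g = 0.02384·4629·0.3420 = 37.75 m
Minor: ΣK = 25.6; h_m = ΣK·V²/2g = 8.771 m
Total H_L = 37.75 + 8.771 = 46.52 m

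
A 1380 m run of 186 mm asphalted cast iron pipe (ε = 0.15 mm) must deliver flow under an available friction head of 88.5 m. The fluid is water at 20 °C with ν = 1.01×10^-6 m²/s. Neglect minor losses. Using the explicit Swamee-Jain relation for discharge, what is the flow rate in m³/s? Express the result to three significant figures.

Q ≈ 0.0949 m³/s

Swamee-Jain (Type II): Q = -0.965·√(gD⁵h_f/L)·ln[ε/(3.7D) + √(3.17ν²L/(gD³h_f))]
√(gD⁵h_f/L) = √(9.81·0.186⁵·88.5/1380) = 0.01183
ε/(3.7D) = 2.18×10^-4; √(3.17ν²L/(gD³h_f)) = 2.83×10^-5
Q = -0.965·0.01183·ln(2.462×10^-4) = 0.09489 m³/s
Check: V = 3.49 m/s, Re = 6.43×10^5, f = 0.01930, h_f = 89.0 m ≈ 88.5 m ✓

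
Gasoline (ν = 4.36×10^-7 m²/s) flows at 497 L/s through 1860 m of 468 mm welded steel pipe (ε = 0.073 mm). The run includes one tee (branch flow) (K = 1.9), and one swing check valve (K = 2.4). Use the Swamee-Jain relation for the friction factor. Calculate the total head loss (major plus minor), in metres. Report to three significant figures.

H_L ≈ 24.7 m

V = 4Q/(πD²) = 2.889 m/s; V²/2g = 0.4255 m
Re = 3.10×10^6, ε/D = 1.56×10^-4 → f = 0.01354 (Swamee-Jain)
Major: h_f = f(L/D)·V²/2g = 0.01354·3974·0.4255 = 22.89 m
Minor: ΣK = 4.30; h_m = ΣK·V²/2g = 1.829 m
Total H_L = 22.89 + 1.829 = 24.72 m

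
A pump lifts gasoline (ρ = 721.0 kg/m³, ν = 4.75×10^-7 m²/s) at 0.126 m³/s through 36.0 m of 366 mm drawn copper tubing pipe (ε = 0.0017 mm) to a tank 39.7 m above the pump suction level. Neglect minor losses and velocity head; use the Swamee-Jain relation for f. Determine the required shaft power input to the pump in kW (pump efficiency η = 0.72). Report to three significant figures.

P_shaft ≈ 49.2 kW

V = 4Q/(πD²) = 1.198 m/s; Re = 9.23×10^5; ε/D = 4.64×10^-6; f = 0.01188
h_f = f(L/D)V²/2g = 0.08540 m
Total head H = z + h_f = 39.7 + 0.08540 = 39.79 m
P_hyd = ρgQH = 721.0·9.81·0.126·39.79 = 35.46 kW
P_shaft = P_hyd/η = 35.46/0.72 = 49.25 kW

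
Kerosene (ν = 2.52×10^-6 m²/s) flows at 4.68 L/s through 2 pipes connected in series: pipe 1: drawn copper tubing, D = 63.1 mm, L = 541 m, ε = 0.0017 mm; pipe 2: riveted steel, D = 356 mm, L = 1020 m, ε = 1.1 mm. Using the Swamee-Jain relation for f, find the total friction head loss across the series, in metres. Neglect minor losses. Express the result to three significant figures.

H ≈ 21.8 m

Pipe 1: V = 1.497 m/s, Re = 3.75×10^4, ε/D = 2.69×10^-5, f = 0.02227, h_1 = f(L/D)V²/2g = 21.80 m
Pipe 2: V = 0.04702 m/s, Re = 6640, ε/D = 0.00309, f = 0.03891, h_2 = f(L/D)V²/2g = 0.01256 m
Series → Q common, losses add: H = Σh = 21.81 m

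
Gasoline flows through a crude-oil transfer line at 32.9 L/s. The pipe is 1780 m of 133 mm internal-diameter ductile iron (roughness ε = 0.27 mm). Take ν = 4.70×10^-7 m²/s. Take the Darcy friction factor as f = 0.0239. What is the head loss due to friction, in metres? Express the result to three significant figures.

h_f ≈ 91.4 m

V = 4Q/(πD²) = 4·0.0329/(π·0.133²) = 2.368 m/s
h_f = f(L/D)V²/(2g) = 0.02390·(1780/0.133)·2.368²/(2·9.81) = 91.43 m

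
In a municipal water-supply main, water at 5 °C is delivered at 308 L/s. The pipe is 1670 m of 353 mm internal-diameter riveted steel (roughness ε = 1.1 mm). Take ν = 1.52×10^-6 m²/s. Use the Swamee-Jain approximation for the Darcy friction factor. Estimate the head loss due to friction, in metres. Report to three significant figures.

h_f ≈ 63.8 m

V = 4Q/(πD²) = 4·0.308/(π·0.353²) = 3.147 m/s
Re = VD/ν = 3.147·0.353/1.52×10^-6 = 7.31×10^5 → turbulent
ε/D = 1.1/353 = 0.00312
Swamee-Jain: f = 0.02671
h_f = f(L/D)V²/(2g) = 0.02671·(1670/0.353)·3.147²/(2·9.81) = 63.79 m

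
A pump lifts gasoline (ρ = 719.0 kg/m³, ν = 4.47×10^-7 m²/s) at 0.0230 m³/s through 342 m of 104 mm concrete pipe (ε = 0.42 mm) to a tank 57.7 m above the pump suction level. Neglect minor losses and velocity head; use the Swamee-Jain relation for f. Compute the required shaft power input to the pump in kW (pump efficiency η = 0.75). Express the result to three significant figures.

V = 4Q/(πD²) = 2.708 m/s; Re = 6.30×10^5; ε/D = 0.00404; f = 0.02876
h_f = f(L/D)V²/2g = 35.33 m
Total head H = z + h_f = 57.7 + 35.33 = 93.03 m
P_hyd = ρgQH = 719.0·9.81·0.0230·93.03 = 15.09 kW
P_shaft = P_hyd/η = 15.09/0.75 = 20.12 kW

P_shaft ≈ 20.1 kW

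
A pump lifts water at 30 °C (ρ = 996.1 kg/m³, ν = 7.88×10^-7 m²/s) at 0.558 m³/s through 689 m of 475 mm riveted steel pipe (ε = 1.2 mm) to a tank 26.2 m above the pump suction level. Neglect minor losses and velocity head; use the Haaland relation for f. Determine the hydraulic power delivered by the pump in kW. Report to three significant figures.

V = 4Q/(πD²) = 3.149 m/s; Re = 1.90×10^6; ε/D = 0.00253; f = 0.02507
h_f = f(L/D)V²/2g = 18.38 m
Total head H = z + h_f = 26.2 + 18.38 = 44.58 m
P_hyd = ρgQH = 996.1·9.81·0.558·44.58 = 243.1 kW

P_hyd ≈ 243 kW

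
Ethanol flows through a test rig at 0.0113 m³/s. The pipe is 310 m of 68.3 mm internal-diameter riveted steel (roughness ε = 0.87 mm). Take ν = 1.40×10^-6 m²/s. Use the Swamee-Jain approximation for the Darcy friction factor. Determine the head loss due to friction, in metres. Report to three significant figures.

h_f ≈ 91.8 m

V = 4Q/(πD²) = 4·0.0113/(π·0.0683²) = 3.084 m/s
Re = VD/ν = 3.084·0.0683/1.40×10^-6 = 1.50×10^5 → turbulent
ε/D = 0.87/68.3 = 0.0127
Swamee-Jain: f = 0.04173
h_f = f(L/D)V²/(2g) = 0.04173·(310/0.0683)·3.084²/(2·9.81) = 91.84 m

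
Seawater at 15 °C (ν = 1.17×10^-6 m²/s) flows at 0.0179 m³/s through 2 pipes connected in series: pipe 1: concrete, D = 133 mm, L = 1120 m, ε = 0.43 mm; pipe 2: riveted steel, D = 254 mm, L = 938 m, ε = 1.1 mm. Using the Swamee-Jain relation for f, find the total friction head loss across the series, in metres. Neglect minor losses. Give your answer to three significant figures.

Pipe 1: V = 1.288 m/s, Re = 1.46×10^5, ε/D = 0.00323, f = 0.02780, h_1 = f(L/D)V²/2g = 19.81 m
Pipe 2: V = 0.3533 m/s, Re = 7.67×10^4, ε/D = 0.00433, f = 0.03070, h_2 = f(L/D)V²/2g = 0.7211 m
Series → Q common, losses add: H = Σh = 20.53 m

H ≈ 20.5 m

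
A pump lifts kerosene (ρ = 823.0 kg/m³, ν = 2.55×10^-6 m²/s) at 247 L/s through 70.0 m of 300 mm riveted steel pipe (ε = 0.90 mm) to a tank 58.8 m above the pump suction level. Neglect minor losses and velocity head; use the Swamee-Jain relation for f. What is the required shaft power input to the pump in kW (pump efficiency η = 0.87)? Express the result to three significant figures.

P_shaft ≈ 144 kW

V = 4Q/(πD²) = 3.494 m/s; Re = 4.11×10^5; ε/D = 0.00300; f = 0.02662
h_f = f(L/D)V²/2g = 3.865 m
Total head H = z + h_f = 58.8 + 3.865 = 62.67 m
P_hyd = ρgQH = 823.0·9.81·0.247·62.67 = 125.0 kW
P_shaft = P_hyd/η = 125.0/0.87 = 143.6 kW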